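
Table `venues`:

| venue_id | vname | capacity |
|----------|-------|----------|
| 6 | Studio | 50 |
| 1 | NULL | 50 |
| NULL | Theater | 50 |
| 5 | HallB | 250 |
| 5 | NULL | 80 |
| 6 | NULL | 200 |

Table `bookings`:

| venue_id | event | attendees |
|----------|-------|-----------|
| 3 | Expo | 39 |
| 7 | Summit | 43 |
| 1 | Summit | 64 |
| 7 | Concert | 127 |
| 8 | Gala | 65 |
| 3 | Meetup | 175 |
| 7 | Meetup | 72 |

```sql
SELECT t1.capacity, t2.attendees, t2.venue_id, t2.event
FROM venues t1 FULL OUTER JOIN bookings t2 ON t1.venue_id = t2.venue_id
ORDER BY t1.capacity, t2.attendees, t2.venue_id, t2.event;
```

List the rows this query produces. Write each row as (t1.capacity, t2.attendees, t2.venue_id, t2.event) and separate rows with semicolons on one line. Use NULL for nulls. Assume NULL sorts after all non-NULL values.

(50, 64, 1, Summit); (50, NULL, NULL, NULL); (50, NULL, NULL, NULL); (80, NULL, NULL, NULL); (200, NULL, NULL, NULL); (250, NULL, NULL, NULL); (NULL, 39, 3, Expo); (NULL, 43, 7, Summit); (NULL, 65, 8, Gala); (NULL, 72, 7, Meetup); (NULL, 127, 7, Concert); (NULL, 175, 3, Meetup)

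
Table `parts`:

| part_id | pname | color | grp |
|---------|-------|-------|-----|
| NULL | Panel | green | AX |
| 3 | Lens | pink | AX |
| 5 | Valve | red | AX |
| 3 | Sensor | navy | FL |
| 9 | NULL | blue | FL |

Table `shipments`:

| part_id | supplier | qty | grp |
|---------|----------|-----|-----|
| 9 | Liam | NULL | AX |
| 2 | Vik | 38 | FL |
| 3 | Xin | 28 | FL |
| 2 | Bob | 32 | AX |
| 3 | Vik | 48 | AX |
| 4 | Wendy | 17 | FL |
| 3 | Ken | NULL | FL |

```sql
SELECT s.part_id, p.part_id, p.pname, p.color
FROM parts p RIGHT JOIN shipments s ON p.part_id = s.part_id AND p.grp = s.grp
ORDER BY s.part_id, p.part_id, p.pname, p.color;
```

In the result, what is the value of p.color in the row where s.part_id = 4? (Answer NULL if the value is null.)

RIGHT JOIN keeps every row from `shipments`; unmatched rows get NULL for `parts`'s columns.
Matching on p.part_id = s.part_id AND p.grp = s.grp. A NULL in a compared column never satisfies the condition.
- p (part_id=NULL, grp=AX) has no partner in s.
- p (part_id=3, grp=AX) pairs with 1 row(s) of s.
- p (part_id=5, grp=AX) has no partner in s.
- p (part_id=3, grp=FL) pairs with 2 row(s) of s.
- p (part_id=9, grp=FL) has no partner in s.
- 4 s row(s) had no p match → kept, p columns NULL.

NULL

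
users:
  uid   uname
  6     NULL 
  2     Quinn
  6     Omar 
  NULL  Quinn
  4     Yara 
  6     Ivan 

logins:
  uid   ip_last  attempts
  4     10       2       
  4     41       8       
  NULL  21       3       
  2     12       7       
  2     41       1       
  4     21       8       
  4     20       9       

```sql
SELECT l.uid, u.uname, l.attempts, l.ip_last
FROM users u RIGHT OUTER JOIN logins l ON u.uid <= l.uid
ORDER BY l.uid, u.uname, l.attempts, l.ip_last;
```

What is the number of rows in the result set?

11

RIGHT JOIN keeps every row from `logins`; unmatched rows get NULL for `users`'s columns.
Matching on u.uid <= l.uid. A NULL in a compared column never satisfies the condition.
- u row (uid=6): no match.
- u row (uid=2): matches 6 l row(s) → 6 output row(s).
- u row (uid=6): no match.
- u row (uid=NULL): no match.
- u row (uid=4): matches 4 l row(s) → 4 output row(s).
- u row (uid=6): no match.
- 1 l row(s) had no u match → kept, u columns NULL.
Total: 10 matched + 1 padded = 11 rows.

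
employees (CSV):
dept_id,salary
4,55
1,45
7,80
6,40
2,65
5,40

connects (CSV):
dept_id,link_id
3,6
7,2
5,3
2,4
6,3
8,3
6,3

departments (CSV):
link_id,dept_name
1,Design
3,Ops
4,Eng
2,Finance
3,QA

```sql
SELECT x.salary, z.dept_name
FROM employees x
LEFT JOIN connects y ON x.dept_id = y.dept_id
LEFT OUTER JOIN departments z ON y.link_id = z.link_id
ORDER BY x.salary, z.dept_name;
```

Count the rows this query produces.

Evaluate left to right. First `employees x LEFT JOIN connects y` on dept_id: 7 row(s).
Then LEFT JOIN `departments z` on link_id: each of those 7 rows is kept; rows whose y.link_id has no match in z get NULL for z's columns.
Result: 10 row(s).

10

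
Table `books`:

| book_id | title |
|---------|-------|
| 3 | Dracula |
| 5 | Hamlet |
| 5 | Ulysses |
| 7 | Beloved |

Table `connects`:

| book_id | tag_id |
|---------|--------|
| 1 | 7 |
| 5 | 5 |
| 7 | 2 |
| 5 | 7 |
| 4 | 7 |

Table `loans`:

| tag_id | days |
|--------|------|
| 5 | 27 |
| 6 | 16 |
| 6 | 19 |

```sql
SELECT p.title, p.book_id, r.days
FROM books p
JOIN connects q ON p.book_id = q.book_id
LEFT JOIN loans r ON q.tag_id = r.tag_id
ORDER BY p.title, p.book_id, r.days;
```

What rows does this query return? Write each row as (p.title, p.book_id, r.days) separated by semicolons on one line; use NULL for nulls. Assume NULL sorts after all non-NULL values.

(Beloved, 7, NULL); (Hamlet, 5, 27); (Hamlet, 5, NULL); (Ulysses, 5, 27); (Ulysses, 5, NULL)

Joins associate left-to-right: books INNER JOIN connects on book_id gives 5 intermediate row(s).
Then LEFT JOIN `loans r` on tag_id: each of those 5 rows is kept; rows whose q.tag_id has no match in r get NULL for r's columns.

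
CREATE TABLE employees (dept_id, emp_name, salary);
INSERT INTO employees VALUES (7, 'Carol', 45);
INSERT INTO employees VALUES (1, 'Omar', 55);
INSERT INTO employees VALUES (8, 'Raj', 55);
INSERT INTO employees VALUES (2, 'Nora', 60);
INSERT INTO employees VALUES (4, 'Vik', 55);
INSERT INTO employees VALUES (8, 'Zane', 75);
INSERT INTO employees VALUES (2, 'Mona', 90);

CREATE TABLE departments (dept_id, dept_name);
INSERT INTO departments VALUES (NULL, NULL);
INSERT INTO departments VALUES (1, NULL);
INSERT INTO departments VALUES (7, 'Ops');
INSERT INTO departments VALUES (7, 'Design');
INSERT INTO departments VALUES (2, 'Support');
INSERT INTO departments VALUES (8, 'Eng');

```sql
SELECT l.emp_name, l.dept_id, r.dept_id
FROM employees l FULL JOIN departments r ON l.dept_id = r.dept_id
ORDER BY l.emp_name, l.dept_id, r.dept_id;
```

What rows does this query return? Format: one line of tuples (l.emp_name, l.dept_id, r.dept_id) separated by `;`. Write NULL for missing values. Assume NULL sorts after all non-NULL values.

(Carol, 7, 7); (Carol, 7, 7); (Mona, 2, 2); (Nora, 2, 2); (Omar, 1, 1); (Raj, 8, 8); (Vik, 4, NULL); (Zane, 8, 8); (NULL, NULL, NULL)

FULL OUTER JOIN keeps every row from both sides; unmatched rows get NULL for the other side's columns.
Matching on l.dept_id = r.dept_id. A NULL in a compared column never satisfies the condition.
- l[0] dept_id=7 → 2 match(es) in r → 2 row(s).
- l[1] dept_id=1 → 1 match(es) in r → 1 row(s).
- l[2] dept_id=8 → 1 match(es) in r → 1 row(s).
- l[3] dept_id=2 → 1 match(es) in r → 1 row(s).
- l[4] dept_id=4 → no match; kept with NULLs on the r side.
- l[5] dept_id=8 → 1 match(es) in r → 1 row(s).
- l[6] dept_id=2 → 1 match(es) in r → 1 row(s).
- 1 r row(s) had no l match → kept, l columns NULL.
After projecting and ordering:
l.emp_name | l.dept_id | r.dept_id
Carol | 7 | 7
Carol | 7 | 7
Mona | 2 | 2
Nora | 2 | 2
Omar | 1 | 1
Raj | 8 | 8
Vik | 4 | NULL
Zane | 8 | 8
NULL | NULL | NULL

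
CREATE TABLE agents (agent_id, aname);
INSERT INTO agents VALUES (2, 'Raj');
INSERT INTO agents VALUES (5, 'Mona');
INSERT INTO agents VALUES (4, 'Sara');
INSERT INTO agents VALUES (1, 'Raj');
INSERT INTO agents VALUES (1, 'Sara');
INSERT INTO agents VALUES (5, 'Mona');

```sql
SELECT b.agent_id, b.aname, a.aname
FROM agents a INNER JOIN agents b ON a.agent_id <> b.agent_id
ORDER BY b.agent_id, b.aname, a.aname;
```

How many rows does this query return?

INNER JOIN keeps only pairs where the ON condition holds.
Matching on a.agent_id <> b.agent_id.
Matched pairs: 26.
Total: 26 rows.

26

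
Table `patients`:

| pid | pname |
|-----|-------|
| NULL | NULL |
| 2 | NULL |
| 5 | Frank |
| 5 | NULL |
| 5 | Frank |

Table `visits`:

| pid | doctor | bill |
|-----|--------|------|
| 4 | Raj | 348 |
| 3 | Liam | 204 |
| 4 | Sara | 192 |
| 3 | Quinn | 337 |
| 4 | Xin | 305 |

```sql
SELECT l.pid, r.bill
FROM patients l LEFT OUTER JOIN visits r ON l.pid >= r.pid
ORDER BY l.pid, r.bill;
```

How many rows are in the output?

LEFT JOIN keeps every row from `patients`; unmatched rows get NULL for `visits`'s columns.
Matching on l.pid >= r.pid. A NULL in a compared column never satisfies the condition.
Matched pairs: 15; unmatched l rows kept: 2.
Total: 15 matched + 2 padded = 17 rows.

17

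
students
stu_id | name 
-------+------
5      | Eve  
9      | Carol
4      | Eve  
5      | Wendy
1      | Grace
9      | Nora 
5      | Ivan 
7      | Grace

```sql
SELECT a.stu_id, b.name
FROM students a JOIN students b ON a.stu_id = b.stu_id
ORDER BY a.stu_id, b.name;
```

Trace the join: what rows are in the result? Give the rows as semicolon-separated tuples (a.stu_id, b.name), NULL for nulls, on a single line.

INNER JOIN keeps only pairs where the ON condition holds.
Matching on a.stu_id = b.stu_id.
Matched pairs: 16.

(1, Grace); (4, Eve); (5, Eve); (5, Eve); (5, Eve); (5, Ivan); (5, Ivan); (5, Ivan); (5, Wendy); (5, Wendy); (5, Wendy); (7, Grace); (9, Carol); (9, Carol); (9, Nora); (9, Nora)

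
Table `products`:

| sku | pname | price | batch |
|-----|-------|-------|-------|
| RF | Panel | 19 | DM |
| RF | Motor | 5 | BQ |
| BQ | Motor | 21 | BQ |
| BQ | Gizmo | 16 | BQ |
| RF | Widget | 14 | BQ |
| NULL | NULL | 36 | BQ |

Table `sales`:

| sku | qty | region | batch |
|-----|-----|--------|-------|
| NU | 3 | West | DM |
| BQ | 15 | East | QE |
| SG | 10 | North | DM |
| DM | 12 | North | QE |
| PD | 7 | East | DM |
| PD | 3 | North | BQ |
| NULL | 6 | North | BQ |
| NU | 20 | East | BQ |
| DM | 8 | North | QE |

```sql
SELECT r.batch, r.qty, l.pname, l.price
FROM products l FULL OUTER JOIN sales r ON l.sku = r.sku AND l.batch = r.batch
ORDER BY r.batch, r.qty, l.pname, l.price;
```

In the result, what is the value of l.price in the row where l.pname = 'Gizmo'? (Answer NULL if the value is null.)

16

FULL OUTER JOIN keeps every row from both sides; unmatched rows get NULL for the other side's columns.
Matching on l.sku = r.sku AND l.batch = r.batch. A NULL in a compared column never satisfies the condition.
- sku=RF, batch=DM: no r row matches, row kept with r columns NULL.
- sku=RF, batch=BQ: no r row matches, row kept with r columns NULL.
- sku=BQ, batch=BQ: no r row matches, row kept with r columns NULL.
- sku=BQ, batch=BQ: no r row matches, row kept with r columns NULL.
- sku=RF, batch=BQ: no r row matches, row kept with r columns NULL.
- sku=NULL, batch=BQ: no r row matches, row kept with r columns NULL.
- plus 9 unmatched r row(s), each kept with NULL l columns.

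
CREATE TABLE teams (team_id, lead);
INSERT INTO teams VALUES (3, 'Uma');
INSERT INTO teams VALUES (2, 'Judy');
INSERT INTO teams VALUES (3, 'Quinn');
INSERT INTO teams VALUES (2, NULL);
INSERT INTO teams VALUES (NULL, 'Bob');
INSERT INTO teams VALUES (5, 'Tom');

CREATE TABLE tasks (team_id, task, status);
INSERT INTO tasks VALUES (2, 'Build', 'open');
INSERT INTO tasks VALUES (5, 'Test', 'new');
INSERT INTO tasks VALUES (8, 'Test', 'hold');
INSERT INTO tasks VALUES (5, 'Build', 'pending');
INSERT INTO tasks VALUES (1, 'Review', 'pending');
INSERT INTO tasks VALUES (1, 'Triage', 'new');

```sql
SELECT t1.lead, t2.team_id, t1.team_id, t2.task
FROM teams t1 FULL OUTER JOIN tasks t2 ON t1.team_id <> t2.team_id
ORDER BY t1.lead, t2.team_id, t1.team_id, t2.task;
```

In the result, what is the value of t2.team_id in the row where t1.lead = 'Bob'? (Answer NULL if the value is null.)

NULL

FULL OUTER JOIN keeps every row from both sides; unmatched rows get NULL for the other side's columns.
Matching on t1.team_id <> t2.team_id. A NULL in a compared column never satisfies the condition.
- t1 (team_id=3) pairs with 6 row(s) of t2.
- t1 (team_id=2) pairs with 5 row(s) of t2.
- t1 (team_id=3) pairs with 6 row(s) of t2.
- t1 (team_id=2) pairs with 5 row(s) of t2.
- t1 (team_id=NULL) has no partner → padded with NULL.
- t1 (team_id=5) pairs with 4 row(s) of t2.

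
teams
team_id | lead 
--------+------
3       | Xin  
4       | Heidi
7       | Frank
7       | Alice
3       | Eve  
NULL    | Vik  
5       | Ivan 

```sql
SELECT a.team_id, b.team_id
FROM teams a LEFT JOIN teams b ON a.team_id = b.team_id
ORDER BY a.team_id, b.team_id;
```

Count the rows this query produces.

11

LEFT JOIN keeps every row from `teams a`; unmatched rows get NULL for `teams b`'s columns.
Matching on a.team_id = b.team_id. A NULL in a compared column never satisfies the condition.
Matched pairs: 10; unmatched a rows kept: 1.
Total: 10 matched + 1 padded = 11 rows.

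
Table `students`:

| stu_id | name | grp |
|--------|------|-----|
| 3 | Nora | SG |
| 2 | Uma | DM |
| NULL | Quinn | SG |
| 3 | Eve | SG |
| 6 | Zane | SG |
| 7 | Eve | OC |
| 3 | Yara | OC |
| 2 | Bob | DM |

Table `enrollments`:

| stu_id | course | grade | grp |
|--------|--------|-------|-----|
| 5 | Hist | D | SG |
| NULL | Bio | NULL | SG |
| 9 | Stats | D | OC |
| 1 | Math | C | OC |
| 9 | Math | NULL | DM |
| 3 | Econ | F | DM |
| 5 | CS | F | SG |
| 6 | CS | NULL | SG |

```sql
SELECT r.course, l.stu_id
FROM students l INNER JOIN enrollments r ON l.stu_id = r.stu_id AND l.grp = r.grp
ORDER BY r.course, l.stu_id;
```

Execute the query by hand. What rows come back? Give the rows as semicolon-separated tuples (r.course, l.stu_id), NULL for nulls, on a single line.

(CS, 6)

INNER JOIN keeps only pairs where the ON condition holds.
Matching on l.stu_id = r.stu_id AND l.grp = r.grp. A NULL in a compared column never satisfies the condition.
- stu_id=3, grp=SG: no matching r row, dropped.
- stu_id=2, grp=DM: no matching r row, dropped.
- stu_id=NULL, grp=SG: no matching r row, dropped.
- stu_id=3, grp=SG: no matching r row, dropped.
- stu_id=6, grp=SG: 1 matching r row(s), so 1 row(s) emitted.
- stu_id=7, grp=OC: no matching r row, dropped.
- stu_id=3, grp=OC: no matching r row, dropped.
- stu_id=2, grp=DM: no matching r row, dropped.
After projecting and ordering:
r.course | l.stu_id
CS | 6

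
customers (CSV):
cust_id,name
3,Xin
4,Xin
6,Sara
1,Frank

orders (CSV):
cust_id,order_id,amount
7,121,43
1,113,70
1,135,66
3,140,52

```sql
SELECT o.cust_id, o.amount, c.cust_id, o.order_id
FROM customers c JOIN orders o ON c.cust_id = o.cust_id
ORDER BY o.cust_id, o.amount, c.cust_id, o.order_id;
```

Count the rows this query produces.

INNER JOIN keeps only pairs where the ON condition holds.
Matching on c.cust_id = o.cust_id.
- c row (cust_id=3): matches 1 o row(s) → 1 output row(s).
- c row (cust_id=4): no match → dropped.
- c row (cust_id=6): no match → dropped.
- c row (cust_id=1): matches 2 o row(s) → 2 output row(s).
Total: 3 rows.

3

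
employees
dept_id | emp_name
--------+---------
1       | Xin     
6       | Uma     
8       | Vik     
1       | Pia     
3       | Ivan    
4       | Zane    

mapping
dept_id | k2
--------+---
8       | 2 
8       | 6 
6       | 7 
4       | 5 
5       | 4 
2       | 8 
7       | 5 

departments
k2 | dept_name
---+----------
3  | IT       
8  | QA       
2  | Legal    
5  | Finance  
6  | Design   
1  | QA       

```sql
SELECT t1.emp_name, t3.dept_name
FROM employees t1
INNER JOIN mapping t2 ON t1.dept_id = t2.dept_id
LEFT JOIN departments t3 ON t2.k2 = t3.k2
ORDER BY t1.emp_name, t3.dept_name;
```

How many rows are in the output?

Evaluate left to right. First `employees t1 INNER JOIN mapping t2` on dept_id: 4 row(s).
Then LEFT JOIN `departments t3` on k2: each of those 4 rows is kept; rows whose t2.k2 has no match in t3 get NULL for t3's columns.
Result: 4 row(s).

4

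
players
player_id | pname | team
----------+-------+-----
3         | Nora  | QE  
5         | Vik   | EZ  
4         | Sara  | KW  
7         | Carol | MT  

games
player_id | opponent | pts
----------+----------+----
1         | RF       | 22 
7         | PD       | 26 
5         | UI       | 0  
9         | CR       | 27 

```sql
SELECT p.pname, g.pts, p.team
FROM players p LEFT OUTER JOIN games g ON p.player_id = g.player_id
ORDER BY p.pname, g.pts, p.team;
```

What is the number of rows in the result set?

LEFT JOIN keeps every row from `players`; unmatched rows get NULL for `games`'s columns.
Matching on p.player_id = g.player_id.
Matched pairs: 2; unmatched p rows kept: 2.
Total: 2 matched + 2 padded = 4 rows.

4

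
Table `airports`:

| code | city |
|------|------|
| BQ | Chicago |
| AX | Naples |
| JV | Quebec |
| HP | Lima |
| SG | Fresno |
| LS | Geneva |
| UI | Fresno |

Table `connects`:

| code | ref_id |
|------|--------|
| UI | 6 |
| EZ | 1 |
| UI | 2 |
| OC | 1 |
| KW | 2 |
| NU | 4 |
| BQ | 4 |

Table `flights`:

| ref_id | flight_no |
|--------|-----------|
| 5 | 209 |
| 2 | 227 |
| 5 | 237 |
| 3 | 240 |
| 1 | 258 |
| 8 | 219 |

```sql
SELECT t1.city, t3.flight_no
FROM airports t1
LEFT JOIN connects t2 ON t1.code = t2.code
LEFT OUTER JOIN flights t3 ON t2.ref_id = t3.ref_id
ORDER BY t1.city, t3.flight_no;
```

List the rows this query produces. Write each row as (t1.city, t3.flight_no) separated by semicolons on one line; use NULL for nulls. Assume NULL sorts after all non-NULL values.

Step 1 — t1 LEFT JOIN t2 on code → 8 row(s).
Then LEFT JOIN `flights t3` on ref_id: each of those 8 rows is kept; rows whose t2.ref_id has no match in t3 get NULL for t3's columns.

(Chicago, NULL); (Fresno, 227); (Fresno, NULL); (Fresno, NULL); (Geneva, NULL); (Lima, NULL); (Naples, NULL); (Quebec, NULL)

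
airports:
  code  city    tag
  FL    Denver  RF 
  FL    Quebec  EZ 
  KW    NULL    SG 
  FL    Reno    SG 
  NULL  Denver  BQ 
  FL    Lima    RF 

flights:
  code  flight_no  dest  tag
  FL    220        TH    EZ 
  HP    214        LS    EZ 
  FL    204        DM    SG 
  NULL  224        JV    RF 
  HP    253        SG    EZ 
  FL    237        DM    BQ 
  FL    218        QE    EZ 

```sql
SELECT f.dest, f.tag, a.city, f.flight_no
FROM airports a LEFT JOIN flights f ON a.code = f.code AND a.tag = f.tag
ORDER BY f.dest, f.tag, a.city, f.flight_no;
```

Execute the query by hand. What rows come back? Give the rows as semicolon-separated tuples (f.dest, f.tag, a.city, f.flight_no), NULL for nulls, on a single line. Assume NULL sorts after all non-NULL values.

(DM, SG, Reno, 204); (QE, EZ, Quebec, 218); (TH, EZ, Quebec, 220); (NULL, NULL, Denver, NULL); (NULL, NULL, Denver, NULL); (NULL, NULL, Lima, NULL); (NULL, NULL, NULL, NULL)

LEFT JOIN keeps every row from `airports`; unmatched rows get NULL for `flights`'s columns.
Matching on a.code = f.code AND a.tag = f.tag. A NULL in a compared column never satisfies the condition.
Matched pairs: 3; unmatched a rows kept: 4.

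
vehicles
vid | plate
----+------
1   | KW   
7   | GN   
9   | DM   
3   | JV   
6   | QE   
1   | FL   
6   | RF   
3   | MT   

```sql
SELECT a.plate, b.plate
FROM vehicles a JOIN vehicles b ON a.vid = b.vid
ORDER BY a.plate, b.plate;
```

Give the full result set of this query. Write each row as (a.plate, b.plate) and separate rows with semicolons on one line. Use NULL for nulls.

(DM, DM); (FL, FL); (FL, KW); (GN, GN); (JV, JV); (JV, MT); (KW, FL); (KW, KW); (MT, JV); (MT, MT); (QE, QE); (QE, RF); (RF, QE); (RF, RF)

INNER JOIN keeps only pairs where the ON condition holds.
Matching on a.vid = b.vid.
- a (vid=1) pairs with 2 row(s) of b.
- a (vid=7) pairs with 1 row(s) of b.
- a (vid=9) pairs with 1 row(s) of b.
- a (vid=3) pairs with 2 row(s) of b.
- a (vid=6) pairs with 2 row(s) of b.
- a (vid=1) pairs with 2 row(s) of b.
- a (vid=6) pairs with 2 row(s) of b.
- a (vid=3) pairs with 2 row(s) of b.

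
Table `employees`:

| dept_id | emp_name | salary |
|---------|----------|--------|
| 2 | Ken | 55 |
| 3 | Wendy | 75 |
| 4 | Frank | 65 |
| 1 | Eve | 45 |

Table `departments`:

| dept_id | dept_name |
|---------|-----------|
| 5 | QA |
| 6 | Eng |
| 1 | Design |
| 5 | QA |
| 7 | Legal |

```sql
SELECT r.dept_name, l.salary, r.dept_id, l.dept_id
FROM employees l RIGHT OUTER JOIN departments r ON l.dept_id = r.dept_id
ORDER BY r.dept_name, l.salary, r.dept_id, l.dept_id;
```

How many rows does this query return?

5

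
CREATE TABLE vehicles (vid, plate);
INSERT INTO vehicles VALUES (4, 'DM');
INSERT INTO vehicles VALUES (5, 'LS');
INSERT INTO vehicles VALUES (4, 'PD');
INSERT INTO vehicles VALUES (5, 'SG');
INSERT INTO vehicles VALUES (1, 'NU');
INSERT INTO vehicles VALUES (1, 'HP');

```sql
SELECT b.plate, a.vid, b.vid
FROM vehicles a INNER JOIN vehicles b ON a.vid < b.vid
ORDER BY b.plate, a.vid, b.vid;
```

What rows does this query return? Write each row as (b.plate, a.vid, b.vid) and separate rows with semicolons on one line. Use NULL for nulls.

(DM, 1, 4); (DM, 1, 4); (LS, 1, 5); (LS, 1, 5); (LS, 4, 5); (LS, 4, 5); (PD, 1, 4); (PD, 1, 4); (SG, 1, 5); (SG, 1, 5); (SG, 4, 5); (SG, 4, 5)

INNER JOIN keeps only pairs where the ON condition holds.
Matching on a.vid < b.vid.
Matched pairs: 12.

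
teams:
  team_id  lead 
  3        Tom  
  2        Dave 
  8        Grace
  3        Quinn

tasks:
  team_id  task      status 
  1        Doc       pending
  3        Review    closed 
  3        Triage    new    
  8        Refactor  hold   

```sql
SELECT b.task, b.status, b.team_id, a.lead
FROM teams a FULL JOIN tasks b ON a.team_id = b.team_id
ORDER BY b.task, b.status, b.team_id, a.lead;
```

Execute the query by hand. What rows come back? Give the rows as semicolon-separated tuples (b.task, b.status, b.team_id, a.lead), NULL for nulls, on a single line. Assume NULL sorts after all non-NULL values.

FULL OUTER JOIN keeps every row from both sides; unmatched rows get NULL for the other side's columns.
Matching on a.team_id = b.team_id.
- team_id=3: 2 matching b row(s), so 2 row(s) emitted.
- team_id=2: no b row matches, row kept with b columns NULL.
- team_id=8: 1 matching b row(s), so 1 row(s) emitted.
- team_id=3: 2 matching b row(s), so 2 row(s) emitted.
- plus 1 unmatched b row(s), each kept with NULL a columns.
After projecting and ordering:
b.task | b.status | b.team_id | a.lead
Doc | pending | 1 | NULL
Refactor | hold | 8 | Grace
Review | closed | 3 | Quinn
Review | closed | 3 | Tom
Triage | new | 3 | Quinn
Triage | new | 3 | Tom
NULL | NULL | NULL | Dave

(Doc, pending, 1, NULL); (Refactor, hold, 8, Grace); (Review, closed, 3, Quinn); (Review, closed, 3, Tom); (Triage, new, 3, Quinn); (Triage, new, 3, Tom); (NULL, NULL, NULL, Dave)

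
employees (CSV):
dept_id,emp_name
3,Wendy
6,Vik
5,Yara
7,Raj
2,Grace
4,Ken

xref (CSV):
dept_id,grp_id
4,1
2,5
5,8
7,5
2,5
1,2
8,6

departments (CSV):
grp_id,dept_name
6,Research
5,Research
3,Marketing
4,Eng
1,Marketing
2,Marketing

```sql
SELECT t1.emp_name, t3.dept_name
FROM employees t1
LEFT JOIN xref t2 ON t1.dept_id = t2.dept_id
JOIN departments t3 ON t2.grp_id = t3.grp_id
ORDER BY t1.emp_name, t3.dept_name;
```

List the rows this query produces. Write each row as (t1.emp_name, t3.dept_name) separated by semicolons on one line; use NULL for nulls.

Joins associate left-to-right: employees LEFT JOIN xref on dept_id gives 7 intermediate row(s).
Then INNER JOIN `departments t3` on grp_id: keep only rows whose t2.grp_id appears in t3.

(Grace, Research); (Grace, Research); (Ken, Marketing); (Raj, Research)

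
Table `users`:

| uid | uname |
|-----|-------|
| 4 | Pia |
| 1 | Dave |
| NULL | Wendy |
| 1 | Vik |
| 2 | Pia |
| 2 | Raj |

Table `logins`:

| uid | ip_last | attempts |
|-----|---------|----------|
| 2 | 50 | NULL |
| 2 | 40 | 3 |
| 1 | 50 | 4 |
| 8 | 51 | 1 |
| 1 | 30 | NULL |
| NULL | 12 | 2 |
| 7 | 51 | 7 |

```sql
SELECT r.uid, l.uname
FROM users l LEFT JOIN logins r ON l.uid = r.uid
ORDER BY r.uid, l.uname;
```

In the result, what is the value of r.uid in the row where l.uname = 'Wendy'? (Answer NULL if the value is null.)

NULL

LEFT JOIN keeps every row from `users`; unmatched rows get NULL for `logins`'s columns.
Matching on l.uid = r.uid. A NULL in a compared column never satisfies the condition.
- l[0] uid=4 → no match; kept with NULLs on the r side.
- l[1] uid=1 → 2 match(es) in r → 2 row(s).
- l[2] uid=NULL → no match; kept with NULLs on the r side.
- l[3] uid=1 → 2 match(es) in r → 2 row(s).
- l[4] uid=2 → 2 match(es) in r → 2 row(s).
- l[5] uid=2 → 2 match(es) in r → 2 row(s).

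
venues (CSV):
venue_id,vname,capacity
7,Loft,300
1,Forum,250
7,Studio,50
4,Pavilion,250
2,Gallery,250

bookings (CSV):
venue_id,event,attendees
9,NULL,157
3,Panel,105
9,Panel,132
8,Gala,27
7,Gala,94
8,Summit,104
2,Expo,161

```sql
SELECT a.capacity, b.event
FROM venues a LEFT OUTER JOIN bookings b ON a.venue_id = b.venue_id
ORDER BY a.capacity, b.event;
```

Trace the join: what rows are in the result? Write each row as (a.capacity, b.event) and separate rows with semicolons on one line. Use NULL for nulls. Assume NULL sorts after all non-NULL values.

LEFT JOIN keeps every row from `venues`; unmatched rows get NULL for `bookings`'s columns.
Matching on a.venue_id = b.venue_id.
Matched pairs: 3; unmatched a rows kept: 2.

(50, Gala); (250, Expo); (250, NULL); (250, NULL); (300, Gala)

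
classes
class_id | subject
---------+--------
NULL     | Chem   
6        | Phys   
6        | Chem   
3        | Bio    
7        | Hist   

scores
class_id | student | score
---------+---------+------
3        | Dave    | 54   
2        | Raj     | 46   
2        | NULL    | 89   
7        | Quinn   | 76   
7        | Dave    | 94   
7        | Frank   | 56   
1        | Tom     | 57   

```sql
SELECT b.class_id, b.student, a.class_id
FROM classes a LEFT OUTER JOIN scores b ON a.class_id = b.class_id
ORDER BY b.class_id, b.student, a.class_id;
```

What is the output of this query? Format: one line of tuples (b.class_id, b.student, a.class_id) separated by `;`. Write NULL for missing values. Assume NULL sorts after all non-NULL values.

(3, Dave, 3); (7, Dave, 7); (7, Frank, 7); (7, Quinn, 7); (NULL, NULL, 6); (NULL, NULL, 6); (NULL, NULL, NULL)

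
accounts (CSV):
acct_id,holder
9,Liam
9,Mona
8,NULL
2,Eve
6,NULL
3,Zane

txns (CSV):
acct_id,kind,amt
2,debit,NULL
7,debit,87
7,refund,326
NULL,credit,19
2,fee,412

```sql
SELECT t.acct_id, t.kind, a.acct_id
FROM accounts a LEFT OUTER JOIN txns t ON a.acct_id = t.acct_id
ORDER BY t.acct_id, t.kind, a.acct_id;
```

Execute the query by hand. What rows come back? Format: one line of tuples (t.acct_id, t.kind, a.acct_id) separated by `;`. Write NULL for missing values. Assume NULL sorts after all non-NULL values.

(2, debit, 2); (2, fee, 2); (NULL, NULL, 3); (NULL, NULL, 6); (NULL, NULL, 8); (NULL, NULL, 9); (NULL, NULL, 9)

LEFT JOIN keeps every row from `accounts`; unmatched rows get NULL for `txns`'s columns.
Matching on a.acct_id = t.acct_id. A NULL in a compared column never satisfies the condition.
- acct_id=9: no t row matches, row kept with t columns NULL.
- acct_id=9: no t row matches, row kept with t columns NULL.
- acct_id=8: no t row matches, row kept with t columns NULL.
- acct_id=2: 2 matching t row(s), so 2 row(s) emitted.
- acct_id=6: no t row matches, row kept with t columns NULL.
- acct_id=3: no t row matches, row kept with t columns NULL.
After projecting and ordering:
t.acct_id | t.kind | a.acct_id
2 | debit | 2
2 | fee | 2
NULL | NULL | 3
NULL | NULL | 6
NULL | NULL | 8
NULL | NULL | 9
NULL | NULL | 9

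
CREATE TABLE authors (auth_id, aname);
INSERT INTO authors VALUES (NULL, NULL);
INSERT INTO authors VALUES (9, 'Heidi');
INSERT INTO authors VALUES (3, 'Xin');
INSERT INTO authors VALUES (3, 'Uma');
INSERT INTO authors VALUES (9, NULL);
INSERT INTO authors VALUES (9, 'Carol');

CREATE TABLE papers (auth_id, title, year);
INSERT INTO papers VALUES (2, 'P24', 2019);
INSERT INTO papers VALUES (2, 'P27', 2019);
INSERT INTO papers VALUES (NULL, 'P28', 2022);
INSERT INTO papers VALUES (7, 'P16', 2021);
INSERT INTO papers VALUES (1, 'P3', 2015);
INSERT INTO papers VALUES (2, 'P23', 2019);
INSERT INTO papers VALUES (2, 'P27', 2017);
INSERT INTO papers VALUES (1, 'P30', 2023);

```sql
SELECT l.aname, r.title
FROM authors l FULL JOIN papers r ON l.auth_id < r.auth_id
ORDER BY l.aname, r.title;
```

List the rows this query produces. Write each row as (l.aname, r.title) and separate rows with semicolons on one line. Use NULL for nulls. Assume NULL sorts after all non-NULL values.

FULL OUTER JOIN keeps every row from both sides; unmatched rows get NULL for the other side's columns.
Matching on l.auth_id < r.auth_id. A NULL in a compared column never satisfies the condition.
- l (auth_id=NULL) has no partner → padded with NULL.
- l (auth_id=9) has no partner → padded with NULL.
- l (auth_id=3) pairs with 1 row(s) of r.
- l (auth_id=3) pairs with 1 row(s) of r.
- l (auth_id=9) has no partner → padded with NULL.
- l (auth_id=9) has no partner → padded with NULL.
- 7 row(s) from r found no l partner → padded with NULL.

(Carol, NULL); (Heidi, NULL); (Uma, P16); (Xin, P16); (NULL, P23); (NULL, P24); (NULL, P27); (NULL, P27); (NULL, P28); (NULL, P3); (NULL, P30); (NULL, NULL); (NULL, NULL)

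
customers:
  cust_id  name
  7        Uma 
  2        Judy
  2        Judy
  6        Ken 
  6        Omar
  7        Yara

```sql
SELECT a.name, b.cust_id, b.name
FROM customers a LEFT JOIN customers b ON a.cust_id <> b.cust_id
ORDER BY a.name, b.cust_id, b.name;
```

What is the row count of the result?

24

LEFT JOIN keeps every row from `customers a`; unmatched rows get NULL for `customers b`'s columns.
Matching on a.cust_id <> b.cust_id.
- a (cust_id=7) pairs with 4 row(s) of b.
- a (cust_id=2) pairs with 4 row(s) of b.
- a (cust_id=2) pairs with 4 row(s) of b.
- a (cust_id=6) pairs with 4 row(s) of b.
- a (cust_id=6) pairs with 4 row(s) of b.
- a (cust_id=7) pairs with 4 row(s) of b.
Total: 24 rows.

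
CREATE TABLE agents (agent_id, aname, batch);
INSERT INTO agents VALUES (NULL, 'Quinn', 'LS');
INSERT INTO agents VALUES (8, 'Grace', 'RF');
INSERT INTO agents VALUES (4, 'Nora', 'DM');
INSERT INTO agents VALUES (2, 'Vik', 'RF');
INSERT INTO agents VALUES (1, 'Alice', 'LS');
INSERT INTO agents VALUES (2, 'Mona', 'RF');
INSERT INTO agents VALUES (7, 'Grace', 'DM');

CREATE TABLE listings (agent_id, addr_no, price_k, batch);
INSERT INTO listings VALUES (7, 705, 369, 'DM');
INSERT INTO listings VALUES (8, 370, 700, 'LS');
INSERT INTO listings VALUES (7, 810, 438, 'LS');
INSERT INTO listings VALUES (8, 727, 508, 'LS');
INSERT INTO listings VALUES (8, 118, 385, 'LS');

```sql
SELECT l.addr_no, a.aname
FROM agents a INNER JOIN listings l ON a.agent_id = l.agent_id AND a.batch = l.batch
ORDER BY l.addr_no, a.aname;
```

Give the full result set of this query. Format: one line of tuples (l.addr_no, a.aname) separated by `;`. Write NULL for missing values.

INNER JOIN keeps only pairs where the ON condition holds.
Matching on a.agent_id = l.agent_id AND a.batch = l.batch. A NULL in a compared column never satisfies the condition.
- a (agent_id=NULL, batch=LS) has no partner → excluded.
- a (agent_id=8, batch=RF) has no partner → excluded.
- a (agent_id=4, batch=DM) has no partner → excluded.
- a (agent_id=2, batch=RF) has no partner → excluded.
- a (agent_id=1, batch=LS) has no partner → excluded.
- a (agent_id=2, batch=RF) has no partner → excluded.
- a (agent_id=7, batch=DM) pairs with 1 row(s) of l.
After projecting and ordering:
l.addr_no | a.aname
705 | Grace

(705, Grace)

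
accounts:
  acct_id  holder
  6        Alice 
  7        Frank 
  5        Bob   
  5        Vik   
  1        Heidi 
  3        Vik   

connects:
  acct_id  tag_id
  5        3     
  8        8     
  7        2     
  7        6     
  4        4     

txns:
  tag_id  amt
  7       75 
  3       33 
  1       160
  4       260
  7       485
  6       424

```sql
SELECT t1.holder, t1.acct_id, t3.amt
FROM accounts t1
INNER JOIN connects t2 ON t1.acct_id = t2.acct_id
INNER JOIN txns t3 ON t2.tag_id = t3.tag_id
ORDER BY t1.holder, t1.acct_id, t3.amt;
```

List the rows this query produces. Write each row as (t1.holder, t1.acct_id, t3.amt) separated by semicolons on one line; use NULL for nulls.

(Bob, 5, 33); (Frank, 7, 424); (Vik, 5, 33)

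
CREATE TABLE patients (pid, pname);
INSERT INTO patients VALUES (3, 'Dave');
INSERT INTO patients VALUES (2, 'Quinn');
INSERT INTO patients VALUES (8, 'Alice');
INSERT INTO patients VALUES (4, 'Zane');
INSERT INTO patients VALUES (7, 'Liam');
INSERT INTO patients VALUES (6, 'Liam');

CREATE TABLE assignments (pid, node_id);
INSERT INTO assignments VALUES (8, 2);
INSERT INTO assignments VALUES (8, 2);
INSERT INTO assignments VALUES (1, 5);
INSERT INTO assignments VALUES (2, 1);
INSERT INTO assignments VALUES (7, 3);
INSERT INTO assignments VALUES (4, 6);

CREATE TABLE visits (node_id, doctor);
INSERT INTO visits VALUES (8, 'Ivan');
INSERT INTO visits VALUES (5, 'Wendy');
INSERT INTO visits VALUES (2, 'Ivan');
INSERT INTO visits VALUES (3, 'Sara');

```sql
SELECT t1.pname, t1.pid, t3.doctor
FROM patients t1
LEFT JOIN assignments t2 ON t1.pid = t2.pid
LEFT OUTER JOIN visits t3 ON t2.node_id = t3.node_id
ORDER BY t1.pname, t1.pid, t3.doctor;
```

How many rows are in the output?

Joins associate left-to-right: patients LEFT JOIN assignments on pid gives 7 intermediate row(s).
Then LEFT JOIN `visits t3` on node_id: each of those 7 rows is kept; rows whose t2.node_id has no match in t3 get NULL for t3's columns.
Result: 7 row(s).

7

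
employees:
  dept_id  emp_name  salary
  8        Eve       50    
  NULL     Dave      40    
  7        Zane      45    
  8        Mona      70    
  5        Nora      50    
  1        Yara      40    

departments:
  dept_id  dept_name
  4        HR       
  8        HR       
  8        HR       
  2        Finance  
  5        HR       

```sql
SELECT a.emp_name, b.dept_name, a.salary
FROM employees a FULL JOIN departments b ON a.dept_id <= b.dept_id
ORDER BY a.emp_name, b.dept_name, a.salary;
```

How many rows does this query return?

FULL OUTER JOIN keeps every row from both sides; unmatched rows get NULL for the other side's columns.
Matching on a.dept_id <= b.dept_id. A NULL in a compared column never satisfies the condition.
Matched pairs: 14; unmatched a rows kept: 1; unmatched b rows kept: 0.
Total: 14 matched + 1 padded = 15 rows.

15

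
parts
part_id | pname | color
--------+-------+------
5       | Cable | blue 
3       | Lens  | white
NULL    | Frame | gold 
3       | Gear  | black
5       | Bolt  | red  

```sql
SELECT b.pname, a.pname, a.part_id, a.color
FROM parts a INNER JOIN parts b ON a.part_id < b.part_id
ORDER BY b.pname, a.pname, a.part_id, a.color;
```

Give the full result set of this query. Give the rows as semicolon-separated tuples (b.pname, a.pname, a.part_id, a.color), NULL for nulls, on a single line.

(Bolt, Gear, 3, black); (Bolt, Lens, 3, white); (Cable, Gear, 3, black); (Cable, Lens, 3, white)

INNER JOIN keeps only pairs where the ON condition holds.
Matching on a.part_id < b.part_id. A NULL in a compared column never satisfies the condition.
Matched pairs: 4.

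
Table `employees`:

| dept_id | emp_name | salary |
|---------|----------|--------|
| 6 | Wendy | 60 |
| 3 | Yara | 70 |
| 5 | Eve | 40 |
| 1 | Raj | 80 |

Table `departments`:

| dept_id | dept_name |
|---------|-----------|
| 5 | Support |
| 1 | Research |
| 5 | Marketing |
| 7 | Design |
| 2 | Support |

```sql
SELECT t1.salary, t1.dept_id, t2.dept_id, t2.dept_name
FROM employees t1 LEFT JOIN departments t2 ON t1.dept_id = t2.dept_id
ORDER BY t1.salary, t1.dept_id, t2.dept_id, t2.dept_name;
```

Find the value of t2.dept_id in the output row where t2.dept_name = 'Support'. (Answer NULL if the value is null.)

LEFT JOIN keeps every row from `employees`; unmatched rows get NULL for `departments`'s columns.
Matching on t1.dept_id = t2.dept_id.
Matched pairs: 3; unmatched t1 rows kept: 2.

5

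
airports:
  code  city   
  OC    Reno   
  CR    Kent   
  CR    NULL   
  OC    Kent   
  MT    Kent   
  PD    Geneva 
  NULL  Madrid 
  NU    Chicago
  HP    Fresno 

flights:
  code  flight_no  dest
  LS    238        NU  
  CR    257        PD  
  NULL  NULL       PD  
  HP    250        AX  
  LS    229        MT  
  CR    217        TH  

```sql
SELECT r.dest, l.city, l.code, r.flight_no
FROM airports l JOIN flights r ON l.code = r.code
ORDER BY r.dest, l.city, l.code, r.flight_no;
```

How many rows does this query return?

5

INNER JOIN keeps only pairs where the ON condition holds.
Matching on l.code = r.code. A NULL in a compared column never satisfies the condition.
Matched pairs: 5.
Total: 5 rows.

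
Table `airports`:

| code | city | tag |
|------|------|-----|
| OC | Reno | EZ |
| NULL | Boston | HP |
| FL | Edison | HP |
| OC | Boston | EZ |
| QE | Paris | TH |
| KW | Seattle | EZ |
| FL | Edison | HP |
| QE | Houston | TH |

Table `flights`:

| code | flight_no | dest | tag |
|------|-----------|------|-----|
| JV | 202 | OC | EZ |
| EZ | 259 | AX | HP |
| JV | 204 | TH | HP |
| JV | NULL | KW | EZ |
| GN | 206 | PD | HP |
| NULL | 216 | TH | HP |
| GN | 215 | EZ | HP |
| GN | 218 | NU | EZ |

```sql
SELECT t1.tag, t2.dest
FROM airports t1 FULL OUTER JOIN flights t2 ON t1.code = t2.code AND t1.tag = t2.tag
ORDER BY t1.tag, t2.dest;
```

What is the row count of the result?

FULL OUTER JOIN keeps every row from both sides; unmatched rows get NULL for the other side's columns.
Matching on t1.code = t2.code AND t1.tag = t2.tag. A NULL in a compared column never satisfies the condition.
- t1 (code=OC, tag=EZ) has no partner → padded with NULL.
- t1 (code=NULL, tag=HP) has no partner → padded with NULL.
- t1 (code=FL, tag=HP) has no partner → padded with NULL.
- t1 (code=OC, tag=EZ) has no partner → padded with NULL.
- t1 (code=QE, tag=TH) has no partner → padded with NULL.
- t1 (code=KW, tag=EZ) has no partner → padded with NULL.
- t1 (code=FL, tag=HP) has no partner → padded with NULL.
- t1 (code=QE, tag=TH) has no partner → padded with NULL.
- 8 row(s) from t2 found no t1 partner → padded with NULL.
Total: 0 matched + 16 padded = 16 rows.

16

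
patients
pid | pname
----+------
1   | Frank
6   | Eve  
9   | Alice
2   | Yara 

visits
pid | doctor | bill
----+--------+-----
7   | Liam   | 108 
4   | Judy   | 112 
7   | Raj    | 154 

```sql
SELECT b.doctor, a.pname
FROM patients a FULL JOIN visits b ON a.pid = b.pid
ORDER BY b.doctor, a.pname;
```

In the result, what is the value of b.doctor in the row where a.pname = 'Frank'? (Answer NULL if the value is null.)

FULL OUTER JOIN keeps every row from both sides; unmatched rows get NULL for the other side's columns.
Matching on a.pid = b.pid.
- pid=1: no b row matches, row kept with b columns NULL.
- pid=6: no b row matches, row kept with b columns NULL.
- pid=9: no b row matches, row kept with b columns NULL.
- pid=2: no b row matches, row kept with b columns NULL.
- 3 row(s) from b found no a partner → padded with NULL.

NULL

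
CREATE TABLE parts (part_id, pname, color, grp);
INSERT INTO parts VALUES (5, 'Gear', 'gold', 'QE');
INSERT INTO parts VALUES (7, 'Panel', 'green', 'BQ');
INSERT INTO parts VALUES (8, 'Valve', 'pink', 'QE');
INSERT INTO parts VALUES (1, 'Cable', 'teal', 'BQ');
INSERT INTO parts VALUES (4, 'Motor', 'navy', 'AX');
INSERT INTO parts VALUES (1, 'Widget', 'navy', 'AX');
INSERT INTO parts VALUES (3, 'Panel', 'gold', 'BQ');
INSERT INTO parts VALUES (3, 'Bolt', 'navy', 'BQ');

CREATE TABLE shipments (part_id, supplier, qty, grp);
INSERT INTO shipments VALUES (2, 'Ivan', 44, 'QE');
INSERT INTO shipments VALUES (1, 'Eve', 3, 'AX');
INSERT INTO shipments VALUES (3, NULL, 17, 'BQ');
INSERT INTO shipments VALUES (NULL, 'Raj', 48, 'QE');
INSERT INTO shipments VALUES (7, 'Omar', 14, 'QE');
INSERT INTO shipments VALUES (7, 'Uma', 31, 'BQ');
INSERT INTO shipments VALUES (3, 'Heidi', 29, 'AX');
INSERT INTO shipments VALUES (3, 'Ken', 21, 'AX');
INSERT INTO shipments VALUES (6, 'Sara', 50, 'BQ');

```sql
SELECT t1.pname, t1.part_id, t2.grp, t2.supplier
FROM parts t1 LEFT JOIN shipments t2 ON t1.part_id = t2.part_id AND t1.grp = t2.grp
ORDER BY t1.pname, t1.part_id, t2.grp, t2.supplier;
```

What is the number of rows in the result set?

8

LEFT JOIN keeps every row from `parts`; unmatched rows get NULL for `shipments`'s columns.
Matching on t1.part_id = t2.part_id AND t1.grp = t2.grp. A NULL in a compared column never satisfies the condition.
Matched pairs: 4; unmatched t1 rows kept: 4.
Total: 4 matched + 4 padded = 8 rows.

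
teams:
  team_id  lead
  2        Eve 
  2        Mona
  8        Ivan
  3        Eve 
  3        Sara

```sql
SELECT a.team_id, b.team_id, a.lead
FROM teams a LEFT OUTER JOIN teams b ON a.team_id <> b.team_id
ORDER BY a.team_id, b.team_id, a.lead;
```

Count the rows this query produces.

16

LEFT JOIN keeps every row from `teams a`; unmatched rows get NULL for `teams b`'s columns.
Matching on a.team_id <> b.team_id.
Matched pairs: 16; unmatched a rows kept: 0.
Total: 16 rows.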